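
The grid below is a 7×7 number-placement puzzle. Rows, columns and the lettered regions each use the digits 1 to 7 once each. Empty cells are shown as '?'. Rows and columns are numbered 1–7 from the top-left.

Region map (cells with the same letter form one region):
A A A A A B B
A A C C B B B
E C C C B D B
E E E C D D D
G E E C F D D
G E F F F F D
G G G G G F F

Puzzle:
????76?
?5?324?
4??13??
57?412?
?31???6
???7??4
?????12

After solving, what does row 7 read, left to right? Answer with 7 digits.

row 1, column 4 = 2 (sole candidate).
row 4, column 3 = 6 (sole candidate).
row 4, column 7 = 3 (sole candidate).
row 5, column 4 = 5 (sole candidate).
row 5, column 5 = 4 (sole candidate).
row 5, column 6 = 7 (sole candidate).
row 6, column 2 = 2 (sole candidate).
row 7, column 4 = 6: row 7 has {1,2}; col 4 has {1,2,3,4,5,7}; region has {} → only 6 remains.
row 7, column 5 = 5: row 7 has {1,2,6}; col 5 has {1,2,3,4,7}; region has {6} → only 5 remains.
row 2, column 3 = 7 (sole candidate).
row 2, column 7 = 1 (sole candidate).
row 3, column 2 = 6 (sole candidate).
row 3, column 3 = 2 (sole candidate).
row 3, column 6 = 5 (sole candidate).
row 3, column 7 = 7 (sole candidate).
row 5, column 1 = 2 (sole candidate).
row 6, column 5 = 6 (sole candidate).
row 6, column 6 = 3 (sole candidate).
row 7, column 2 = 4: row 7 has {1,2,5,6}; col 2 has {2,3,5,6,7}; region has {2,5,6} → only 4 remains.
row 7, column 3 = 3: row 7 has {1,2,4,5,6}; col 3 has {1,2,6,7}; region has {2,4,5,6} → only 3 remains.
row 1, column 2 = 1 (sole candidate).
row 1, column 3 = 4 (sole candidate).
row 1, column 7 = 5 (sole candidate).
row 2, column 1 = 6 (sole candidate).
row 6, column 1 = 1 (sole candidate).
row 6, column 3 = 5 (sole candidate).
row 7, column 1 = 7: row 7 has {1,2,3,4,5,6}; col 1 has {1,2,4,5,6}; region has {1,2,3,4,5,6} → only 7 remains.

7436512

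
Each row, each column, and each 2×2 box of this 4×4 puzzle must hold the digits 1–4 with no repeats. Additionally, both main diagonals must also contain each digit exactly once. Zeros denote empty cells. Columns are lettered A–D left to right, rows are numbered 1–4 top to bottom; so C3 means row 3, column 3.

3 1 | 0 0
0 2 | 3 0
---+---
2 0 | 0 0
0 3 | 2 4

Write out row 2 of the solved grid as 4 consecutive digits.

4231

C1 = 4: row 1 has {1,3}; col 3 has {2,3}; box has {3} → only 4 remains.
D1 = 2: row 1 has {1,3,4}; col 4 has {4}; box has {3,4}; anti-diagonal has {3} → only 2 remains.
A2 = 4: row 2 has {2,3}; col 1 has {2,3}; box has {1,2,3} → only 4 remains.
D2 = 1: row 2 has {2,3,4}; col 4 has {2,4}; box has {2,3,4} → only 1 remains.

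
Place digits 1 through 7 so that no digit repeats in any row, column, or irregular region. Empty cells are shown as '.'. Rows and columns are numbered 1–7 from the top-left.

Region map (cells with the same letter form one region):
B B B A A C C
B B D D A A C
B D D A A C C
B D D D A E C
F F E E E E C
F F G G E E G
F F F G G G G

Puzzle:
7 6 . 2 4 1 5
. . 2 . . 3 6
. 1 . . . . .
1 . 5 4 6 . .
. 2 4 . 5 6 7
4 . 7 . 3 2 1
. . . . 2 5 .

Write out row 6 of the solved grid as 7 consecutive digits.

4576321

r1c3 = 3: row 1 has {1,2,4,5,6,7}; col 3 has {2,4,5,7}; region has {1,6,7} → only 3 remains.
r2c1 = 5: row 2 has {2,3,6}; col 1 has {1,4,7}; region has {1,3,6,7} → only 5 remains.
r2c2 = 4: row 2 has {2,3,5,6}; col 2 has {1,2,6}; region has {1,3,5,6,7} → only 4 remains.
r2c4 = 7: row 2 has {2,3,4,5,6}; col 4 has {2,4}; region has {1,2,4,5} → only 7 remains.
r2c5 = 1: row 2 has {2,3,4,5,6,7}; col 5 has {2,3,4,5,6}; region has {2,3,4,6} → only 1 remains.
r3c1 = 2: row 3 has {1}; col 1 has {1,4,5,7}; region has {1,3,4,5,6,7} → only 2 remains.
r3c3 = 6: row 3 has {1,2}; col 3 has {2,3,4,5,7}; region has {1,2,4,5,7} → only 6 remains.
r3c4 = 5: row 3 has {1,2,6}; col 4 has {2,4,7}; region has {1,2,3,4,6} → only 5 remains.
r3c5 = 7: row 3 has {1,2,5,6}; col 5 has {1,2,3,4,5,6}; region has {1,2,3,4,5,6} → only 7 remains.
r3c6 = 4: row 3 has {1,2,5,6,7}; col 6 has {1,2,3,5,6}; region has {1,5,6,7} → only 4 remains.
r3c7 = 3: row 3 has {1,2,4,5,6,7}; col 7 has {1,5,6,7}; region has {1,4,5,6,7} → only 3 remains.
r4c2 = 3: row 4 has {1,4,5,6}; col 2 has {1,2,4,6}; region has {1,2,4,5,6,7} → only 3 remains.
r4c6 = 7: row 4 has {1,3,4,5,6}; col 6 has {1,2,3,4,5,6}; region has {2,3,4,5,6} → only 7 remains.
r4c7 = 2: row 4 has {1,3,4,5,6,7}; col 7 has {1,3,5,6,7}; region has {1,3,4,5,6,7} → only 2 remains.
r5c1 = 3: row 5 has {2,4,5,6,7}; col 1 has {1,2,4,5,7}; region has {2,4} → only 3 remains.
r5c4 = 1: row 5 has {2,3,4,5,6,7}; col 4 has {2,4,5,7}; region has {2,3,4,5,6,7} → only 1 remains.
r6c2 = 5: row 6 has {1,2,3,4,7}; col 2 has {1,2,3,4,6}; region has {2,3,4} → only 5 remains.
r6c4 = 6: row 6 has {1,2,3,4,5,7}; col 4 has {1,2,4,5,7}; region has {1,2,5,7} → only 6 remains.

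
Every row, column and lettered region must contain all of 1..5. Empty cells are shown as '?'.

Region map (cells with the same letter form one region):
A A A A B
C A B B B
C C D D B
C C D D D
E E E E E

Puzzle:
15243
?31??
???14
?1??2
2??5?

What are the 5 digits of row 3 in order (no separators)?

32514

row 2, column 4 = 2: row 2 has {1,3}; col 4 has {1,4,5}; region has {1,3,4} → only 2 remains.
row 2, column 5 = 5: row 2 has {1,2,3}; col 5 has {2,3,4}; region has {1,2,3,4} → only 5 remains.
row 3, column 2 = 2: row 3 has {1,4}; col 2 has {1,3,5}; region has {1} → only 2 remains.
row 4, column 4 = 3: row 4 has {1,2}; col 4 has {1,2,4,5}; region has {1,2} → only 3 remains.
row 5, column 2 = 4: row 5 has {2,5}; col 2 has {1,2,3,5}; region has {2,5} → only 4 remains.
row 5, column 3 = 3: row 5 has {2,4,5}; col 3 has {1,2}; region has {2,4,5} → only 3 remains.
row 5, column 5 = 1: row 5 has {2,3,4,5}; col 5 has {2,3,4,5}; region has {2,3,4,5} → only 1 remains.
row 2, column 1 = 4: row 2 has {1,2,3,5}; col 1 has {1,2}; region has {1,2} → only 4 remains.
row 3, column 3 = 5: row 3 has {1,2,4}; col 3 has {1,2,3}; region has {1,2,3} → only 5 remains.
row 4, column 1 = 5: row 4 has {1,2,3}; col 1 has {1,2,4}; region has {1,2,4} → only 5 remains.
row 4, column 3 = 4: row 4 has {1,2,3,5}; col 3 has {1,2,3,5}; region has {1,2,3,5} → only 4 remains.
row 3, column 1 = 3: row 3 has {1,2,4,5}; col 1 has {1,2,4,5}; region has {1,2,4,5} → only 3 remains.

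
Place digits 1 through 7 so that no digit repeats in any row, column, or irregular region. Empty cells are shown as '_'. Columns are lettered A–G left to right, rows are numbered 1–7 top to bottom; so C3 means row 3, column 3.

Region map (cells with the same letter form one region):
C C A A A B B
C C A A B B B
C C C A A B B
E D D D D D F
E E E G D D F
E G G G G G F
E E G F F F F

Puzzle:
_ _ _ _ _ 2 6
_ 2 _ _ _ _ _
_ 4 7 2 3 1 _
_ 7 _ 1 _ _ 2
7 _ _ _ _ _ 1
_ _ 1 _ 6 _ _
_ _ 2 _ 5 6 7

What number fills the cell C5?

3

G3 = 5 (sole candidate).
E4 = 4 (sole candidate).
E5 = 2 (sole candidate).
E2 = 7 (sole candidate).
A3 = 6 (sole candidate).
E1 = 1 (sole candidate).
D1 = 7 (hidden single in row 1).
C1 = 4 (hidden single in row 1).
A2 = 1 (hidden single in row 2).
C4 = 6 (hidden single in row 4).
C2 = 5 (sole candidate).
D2 = 6 (sole candidate).
C5 = 3: row 5 has {1,2,7}; col 3 has {1,2,4,5,6,7}; region has {7} → only 3 remains.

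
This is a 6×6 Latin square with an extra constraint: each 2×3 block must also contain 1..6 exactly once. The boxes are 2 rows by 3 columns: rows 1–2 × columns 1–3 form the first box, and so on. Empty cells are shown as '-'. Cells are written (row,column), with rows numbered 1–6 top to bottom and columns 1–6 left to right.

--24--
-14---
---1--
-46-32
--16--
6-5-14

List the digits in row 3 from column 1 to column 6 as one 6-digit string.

253146

(3,3) = 3: row 3 has {1}; col 3 has {1,2,4,5,6}; box has {4,6} → only 3 remains.
(4,4) = 5: row 4 has {2,3,4,6}; col 4 has {1,4,6}; box has {1,2,3} → only 5 remains.
(3,6) = 6: row 3 has {1,3}; col 6 has {2,4}; box has {1,2,3,5} → only 6 remains.
(4,1) = 1: row 4 has {2,3,4,5,6}; col 1 has {6}; box has {3,4,6} → only 1 remains.
(3,5) = 4: row 3 has {1,3,6}; col 5 has {1,3}; box has {1,2,3,5,6} → only 4 remains.
(1,6) = 1: in row 1, 1 can only go here (every other open cell in that row sees a 1).
(2,5) = 6: in row 2, 6 can only go here (every other open cell in that row sees a 6).
(1,5) = 5: row 1 has {1,2,4}; col 5 has {1,3,4,6}; box has {1,4,6} → only 5 remains.
(2,6) = 3: row 2 has {1,4,6}; col 6 has {1,2,4,6}; box has {1,4,5,6} → only 3 remains.
(5,5) = 2: row 5 has {1,6}; col 5 has {1,3,4,5,6}; box has {1,4,6} → only 2 remains.
(5,6) = 5: row 5 has {1,2,6}; col 6 has {1,2,3,4,6}; box has {1,2,4,6} → only 5 remains.
(6,4) = 3: row 6 has {1,4,5,6}; col 4 has {1,4,5,6}; box has {1,2,4,5,6} → only 3 remains.
(1,1) = 3: row 1 has {1,2,4,5}; col 1 has {1,6}; box has {1,2,4} → only 3 remains.
(1,2) = 6: row 1 has {1,2,3,4,5}; col 2 has {1,4}; box has {1,2,3,4} → only 6 remains.
(2,1) = 5: row 2 has {1,3,4,6}; col 1 has {1,3,6}; box has {1,2,3,4,6} → only 5 remains.
(2,4) = 2: row 2 has {1,3,4,5,6}; col 4 has {1,3,4,5,6}; box has {1,3,4,5,6} → only 2 remains.
(3,1) = 2: row 3 has {1,3,4,6}; col 1 has {1,3,5,6}; box has {1,3,4,6} → only 2 remains.
(3,2) = 5: row 3 has {1,2,3,4,6}; col 2 has {1,4,6}; box has {1,2,3,4,6} → only 5 remains.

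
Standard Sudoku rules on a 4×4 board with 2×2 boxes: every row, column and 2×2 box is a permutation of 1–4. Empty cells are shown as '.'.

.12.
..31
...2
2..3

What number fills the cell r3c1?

1

r1c4 = 4 (sole candidate).
r2c1 = 4 (sole candidate).
r2c2 = 2 (sole candidate).
r4c2 = 4 (sole candidate).
r4c3 = 1 (sole candidate).
r1c1 = 3 (sole candidate).
r3c1 = 1: row 3 has {2}; col 1 has {2,3,4}; box has {2,4} → only 1 remains.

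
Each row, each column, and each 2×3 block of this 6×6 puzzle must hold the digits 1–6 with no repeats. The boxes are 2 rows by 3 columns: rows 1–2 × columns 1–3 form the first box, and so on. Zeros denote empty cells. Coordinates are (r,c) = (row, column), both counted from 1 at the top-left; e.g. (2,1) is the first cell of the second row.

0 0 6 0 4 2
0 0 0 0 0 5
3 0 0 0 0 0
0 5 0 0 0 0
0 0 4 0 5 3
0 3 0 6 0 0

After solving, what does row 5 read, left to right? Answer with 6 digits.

(1,2) = 1: row 1 has {2,4,6}; col 2 has {3,5}; box has {6} → only 1 remains.
(1,4) = 3: row 1 has {1,2,4,6}; col 4 has {6}; box has {2,4,5} → only 3 remains.
(2,4) = 1: row 2 has {5}; col 4 has {3,6}; box has {2,3,4,5} → only 1 remains.
(2,5) = 6: row 2 has {1,5}; col 5 has {4,5}; box has {1,2,3,4,5} → only 6 remains.
(5,4) = 2: row 5 has {3,4,5}; col 4 has {1,3,6}; box has {3,5,6} → only 2 remains.
(6,5) = 1: row 6 has {3,6}; col 5 has {4,5,6}; box has {2,3,5,6} → only 1 remains.
(6,6) = 4: row 6 has {1,3,6}; col 6 has {2,3,5}; box has {1,2,3,5,6} → only 4 remains.
(1,1) = 5: row 1 has {1,2,3,4,6}; col 1 has {3}; box has {1,6} → only 5 remains.
(3,5) = 2: row 3 has {3}; col 5 has {1,4,5,6}; box has {} → only 2 remains.
(4,4) = 4: row 4 has {5}; col 4 has {1,2,3,6}; box has {2} → only 4 remains.
(4,5) = 3: row 4 has {4,5}; col 5 has {1,2,4,5,6}; box has {2,4} → only 3 remains.
(5,2) = 6: row 5 has {2,3,4,5}; col 2 has {1,3,5}; box has {3,4} → only 6 remains.
(6,1) = 2: row 6 has {1,3,4,6}; col 1 has {3,5}; box has {3,4,6} → only 2 remains.
(6,3) = 5: row 6 has {1,2,3,4,6}; col 3 has {4,6}; box has {2,3,4,6} → only 5 remains.
(2,1) = 4: row 2 has {1,5,6}; col 1 has {2,3,5}; box has {1,5,6} → only 4 remains.
(2,2) = 2: row 2 has {1,4,5,6}; col 2 has {1,3,5,6}; box has {1,4,5,6} → only 2 remains.
(2,3) = 3: row 2 has {1,2,4,5,6}; col 3 has {4,5,6}; box has {1,2,4,5,6} → only 3 remains.
(3,2) = 4: row 3 has {2,3}; col 2 has {1,2,3,5,6}; box has {3,5} → only 4 remains.
(3,3) = 1: row 3 has {2,3,4}; col 3 has {3,4,5,6}; box has {3,4,5} → only 1 remains.
(3,4) = 5: row 3 has {1,2,3,4}; col 4 has {1,2,3,4,6}; box has {2,3,4} → only 5 remains.
(3,6) = 6: row 3 has {1,2,3,4,5}; col 6 has {2,3,4,5}; box has {2,3,4,5} → only 6 remains.
(4,1) = 6: row 4 has {3,4,5}; col 1 has {2,3,4,5}; box has {1,3,4,5} → only 6 remains.
(4,3) = 2: row 4 has {3,4,5,6}; col 3 has {1,3,4,5,6}; box has {1,3,4,5,6} → only 2 remains.
(4,6) = 1: row 4 has {2,3,4,5,6}; col 6 has {2,3,4,5,6}; box has {2,3,4,5,6} → only 1 remains.
(5,1) = 1: row 5 has {2,3,4,5,6}; col 1 has {2,3,4,5,6}; box has {2,3,4,5,6} → only 1 remains.

164253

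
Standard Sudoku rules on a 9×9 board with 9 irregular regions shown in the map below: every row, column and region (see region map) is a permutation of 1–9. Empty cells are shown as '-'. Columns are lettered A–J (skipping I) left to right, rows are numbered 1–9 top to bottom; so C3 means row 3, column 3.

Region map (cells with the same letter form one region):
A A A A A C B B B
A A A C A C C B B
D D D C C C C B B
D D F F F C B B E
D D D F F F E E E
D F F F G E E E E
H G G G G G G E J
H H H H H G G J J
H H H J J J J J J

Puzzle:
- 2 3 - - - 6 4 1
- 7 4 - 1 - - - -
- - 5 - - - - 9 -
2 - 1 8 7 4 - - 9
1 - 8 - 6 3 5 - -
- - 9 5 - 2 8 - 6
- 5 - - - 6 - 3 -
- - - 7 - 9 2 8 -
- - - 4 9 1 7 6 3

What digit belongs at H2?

2

D1 = 9 (sole candidate).
G4 = 3 (sole candidate).
H4 = 5 (sole candidate).
D5 = 2 (sole candidate).
H5 = 7 (sole candidate).
J5 = 4 (sole candidate).
B6 = 4 (sole candidate).
E6 = 3 (sole candidate).
H6 = 1 (sole candidate).
C7 = 7 (sole candidate).
D7 = 1 (sole candidate).
G7 = 4 (sole candidate).
J7 = 2 (sole candidate).
C8 = 6 (sole candidate).
J8 = 5 (sole candidate).
B9 = 8 (sole candidate).
C9 = 2 (sole candidate).
G2 = 9 (sole candidate).
H2 = 2: row 2 has {1,4,7,9}; col 8 has {1,3,4,5,6,7,8,9}; region has {1,3,4,5,6,9} → only 2 remains.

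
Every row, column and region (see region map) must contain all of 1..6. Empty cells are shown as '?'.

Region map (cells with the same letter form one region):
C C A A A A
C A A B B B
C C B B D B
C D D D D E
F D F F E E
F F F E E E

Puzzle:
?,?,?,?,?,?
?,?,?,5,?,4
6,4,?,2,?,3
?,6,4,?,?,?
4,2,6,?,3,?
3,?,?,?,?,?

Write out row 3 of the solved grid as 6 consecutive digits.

R3C3 = 1: row 3 has {2,3,4,6}; col 3 has {4,6}; region has {2,3,4,5} → only 1 remains.
R3C5 = 5: row 3 has {1,2,3,4,6}; col 5 has {3}; region has {2,4,6} → only 5 remains.

641253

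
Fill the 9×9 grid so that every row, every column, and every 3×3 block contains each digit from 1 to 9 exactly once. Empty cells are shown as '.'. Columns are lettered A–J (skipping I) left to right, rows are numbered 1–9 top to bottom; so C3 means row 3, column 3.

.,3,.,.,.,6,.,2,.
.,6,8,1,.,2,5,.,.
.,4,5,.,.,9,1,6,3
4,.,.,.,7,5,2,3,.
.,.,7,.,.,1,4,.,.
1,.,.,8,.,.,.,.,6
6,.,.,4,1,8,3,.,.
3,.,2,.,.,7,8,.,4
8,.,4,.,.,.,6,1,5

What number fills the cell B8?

D3 = 7: row 3 has {1,3,4,5,6,9}; col 4 has {1,4,8}; box has {1,2,6,9} → only 7 remains.
E3 = 8: row 3 has {1,3,4,5,6,7,9}; col 5 has {1,7}; box has {1,2,6,7,9} → only 8 remains.
C7 = 9: row 7 has {1,3,4,6,8}; col 3 has {2,4,5,7,8}; box has {2,3,4,6,8} → only 9 remains.
H7 = 7: row 7 has {1,3,4,6,8,9}; col 8 has {1,2,3,6}; box has {1,3,4,5,6,8} → only 7 remains.
J7 = 2: row 7 has {1,3,4,6,7,8,9}; col 9 has {3,4,5,6}; box has {1,3,4,5,6,7,8} → only 2 remains.
H8 = 9: row 8 has {2,3,4,7,8}; col 8 has {1,2,3,6,7}; box has {1,2,3,4,5,6,7,8} → only 9 remains.
B9 = 7: row 9 has {1,4,5,6,8}; col 2 has {3,4,6}; box has {2,3,4,6,8,9} → only 7 remains.
F9 = 3: row 9 has {1,4,5,6,7,8}; col 6 has {1,2,5,6,7,8,9}; box has {1,4,7,8} → only 3 remains.
C1 = 1: row 1 has {2,3,6}; col 3 has {2,4,5,7,8,9}; box has {3,4,5,6,8} → only 1 remains.
D1 = 5: row 1 has {1,2,3,6}; col 4 has {1,4,7,8}; box has {1,2,6,7,8,9} → only 5 remains.
E1 = 4: row 1 has {1,2,3,5,6}; col 5 has {1,7,8}; box has {1,2,5,6,7,8,9} → only 4 remains.
E2 = 3: row 2 has {1,2,5,6,8}; col 5 has {1,4,7,8}; box has {1,2,4,5,6,7,8,9} → only 3 remains.
H2 = 4: row 2 has {1,2,3,5,6,8}; col 8 has {1,2,3,6,7,9}; box has {1,2,3,5,6} → only 4 remains.
A3 = 2: row 3 has {1,3,4,5,6,7,8,9}; col 1 has {1,3,4,6,8}; box has {1,3,4,5,6,8} → only 2 remains.
C4 = 6: row 4 has {2,3,4,5,7}; col 3 has {1,2,4,5,7,8,9}; box has {1,4,7} → only 6 remains.
D4 = 9: row 4 has {2,3,4,5,6,7}; col 4 has {1,4,5,7,8}; box has {1,5,7,8} → only 9 remains.
C6 = 3: row 6 has {1,6,8}; col 3 has {1,2,4,5,6,7,8,9}; box has {1,4,6,7} → only 3 remains.
E6 = 2: row 6 has {1,3,6,8}; col 5 has {1,3,4,7,8}; box has {1,5,7,8,9} → only 2 remains.
F6 = 4: row 6 has {1,2,3,6,8}; col 6 has {1,2,3,5,6,7,8,9}; box has {1,2,5,7,8,9} → only 4 remains.
H6 = 5: row 6 has {1,2,3,4,6,8}; col 8 has {1,2,3,4,6,7,9}; box has {2,3,4,6} → only 5 remains.
B7 = 5: row 7 has {1,2,3,4,6,7,8,9}; col 2 has {3,4,6,7}; box has {2,3,4,6,7,8,9} → only 5 remains.
B8 = 1: row 8 has {2,3,4,7,8,9}; col 2 has {3,4,5,6,7}; box has {2,3,4,5,6,7,8,9} → only 1 remains.

1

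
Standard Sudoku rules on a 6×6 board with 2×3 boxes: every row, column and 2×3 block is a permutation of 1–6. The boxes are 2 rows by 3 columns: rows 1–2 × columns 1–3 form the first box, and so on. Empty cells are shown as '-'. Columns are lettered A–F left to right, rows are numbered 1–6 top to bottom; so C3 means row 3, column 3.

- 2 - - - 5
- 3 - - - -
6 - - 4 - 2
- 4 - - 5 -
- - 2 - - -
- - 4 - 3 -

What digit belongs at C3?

3

E3 = 1: row 3 has {2,4,6}; col 5 has {3,5}; box has {2,4,5} → only 1 remains.
B3 = 5: row 3 has {1,2,4,6}; col 2 has {2,3,4}; box has {4,6} → only 5 remains.
C3 = 3: row 3 has {1,2,4,5,6}; col 3 has {2,4}; box has {4,5,6} → only 3 remains.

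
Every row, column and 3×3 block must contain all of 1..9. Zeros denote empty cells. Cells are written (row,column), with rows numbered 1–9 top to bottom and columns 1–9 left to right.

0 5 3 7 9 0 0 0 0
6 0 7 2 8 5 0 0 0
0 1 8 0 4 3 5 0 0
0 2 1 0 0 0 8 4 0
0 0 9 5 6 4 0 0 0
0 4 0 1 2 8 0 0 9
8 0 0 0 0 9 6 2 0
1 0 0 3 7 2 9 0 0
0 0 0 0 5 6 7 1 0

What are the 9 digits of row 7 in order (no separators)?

(1,6) = 1: row 1 has {3,5,7,9}; col 6 has {2,3,4,5,6,8,9}; box has {2,3,4,5,7,8,9} → only 1 remains.
(2,2) = 9: row 2 has {2,5,6,7,8}; col 2 has {1,2,4,5}; box has {1,3,5,6,7,8} → only 9 remains.
(2,8) = 3: row 2 has {2,5,6,7,8,9}; col 8 has {1,2,4}; box has {5} → only 3 remains.
(3,1) = 2: row 3 has {1,3,4,5,8}; col 1 has {1,6,8}; box has {1,3,5,6,7,8,9} → only 2 remains.
(3,4) = 6: row 3 has {1,2,3,4,5,8}; col 4 has {1,2,3,5,7}; box has {1,2,3,4,5,7,8,9} → only 6 remains.
(3,9) = 7: row 3 has {1,2,3,4,5,6,8}; col 9 has {9}; box has {3,5} → only 7 remains.
(4,4) = 9: row 4 has {1,2,4,8}; col 4 has {1,2,3,5,6,7}; box has {1,2,4,5,6,8} → only 9 remains.
(4,5) = 3: row 4 has {1,2,4,8,9}; col 5 has {2,4,5,6,7,8,9}; box has {1,2,4,5,6,8,9} → only 3 remains.
(4,6) = 7: row 4 has {1,2,3,4,8,9}; col 6 has {1,2,3,4,5,6,8,9}; box has {1,2,3,4,5,6,8,9} → only 7 remains.
(5,8) = 7: row 5 has {4,5,6,9}; col 8 has {1,2,3,4}; box has {4,8,9} → only 7 remains.
(6,7) = 3: row 6 has {1,2,4,8,9}; col 7 has {5,6,7,8,9}; box has {4,7,8,9} → only 3 remains.
(7,4) = 4: row 7 has {2,6,8,9}; col 4 has {1,2,3,5,6,7,9}; box has {2,3,5,6,7,9} → only 4 remains.
(7,5) = 1: row 7 has {2,4,6,8,9}; col 5 has {2,3,4,5,6,7,8,9}; box has {2,3,4,5,6,7,9} → only 1 remains.
(8,2) = 6: row 8 has {1,2,3,7,9}; col 2 has {1,2,4,5,9}; box has {1,8} → only 6 remains.
(9,2) = 3: row 9 has {1,5,6,7}; col 2 has {1,2,4,5,6,9}; box has {1,6,8} → only 3 remains.
(9,4) = 8: row 9 has {1,3,5,6,7}; col 4 has {1,2,3,4,5,6,7,9}; box has {1,2,3,4,5,6,7,9} → only 8 remains.
(9,9) = 4: row 9 has {1,3,5,6,7,8}; col 9 has {7,9}; box has {1,2,6,7,9} → only 4 remains.
(1,1) = 4: row 1 has {1,3,5,7,9}; col 1 has {1,2,6,8}; box has {1,2,3,5,6,7,8,9} → only 4 remains.
(1,7) = 2: row 1 has {1,3,4,5,7,9}; col 7 has {3,5,6,7,8,9}; box has {3,5,7} → only 2 remains.
(2,9) = 1: row 2 has {2,3,5,6,7,8,9}; col 9 has {4,7,9}; box has {2,3,5,7} → only 1 remains.
(3,8) = 9: row 3 has {1,2,3,4,5,6,7,8}; col 8 has {1,2,3,4,7}; box has {1,2,3,5,7} → only 9 remains.
(4,1) = 5: row 4 has {1,2,3,4,7,8,9}; col 1 has {1,2,4,6,8}; box has {1,2,4,9} → only 5 remains.
(4,9) = 6: row 4 has {1,2,3,4,5,7,8,9}; col 9 has {1,4,7,9}; box has {3,4,7,8,9} → only 6 remains.
(5,1) = 3: row 5 has {4,5,6,7,9}; col 1 has {1,2,4,5,6,8}; box has {1,2,4,5,9} → only 3 remains.
(5,2) = 8: row 5 has {3,4,5,6,7,9}; col 2 has {1,2,3,4,5,6,9}; box has {1,2,3,4,5,9} → only 8 remains.
(5,7) = 1: row 5 has {3,4,5,6,7,8,9}; col 7 has {2,3,5,6,7,8,9}; box has {3,4,6,7,8,9} → only 1 remains.
(5,9) = 2: row 5 has {1,3,4,5,6,7,8,9}; col 9 has {1,4,6,7,9}; box has {1,3,4,6,7,8,9} → only 2 remains.
(6,1) = 7: row 6 has {1,2,3,4,8,9}; col 1 has {1,2,3,4,5,6,8}; box has {1,2,3,4,5,8,9} → only 7 remains.
(6,3) = 6: row 6 has {1,2,3,4,7,8,9}; col 3 has {1,3,7,8,9}; box has {1,2,3,4,5,7,8,9} → only 6 remains.
(6,8) = 5: row 6 has {1,2,3,4,6,7,8,9}; col 8 has {1,2,3,4,7,9}; box has {1,2,3,4,6,7,8,9} → only 5 remains.
(7,2) = 7: row 7 has {1,2,4,6,8,9}; col 2 has {1,2,3,4,5,6,8,9}; box has {1,3,6,8} → only 7 remains.
(7,3) = 5: row 7 has {1,2,4,6,7,8,9}; col 3 has {1,3,6,7,8,9}; box has {1,3,6,7,8} → only 5 remains.
(7,9) = 3: row 7 has {1,2,4,5,6,7,8,9}; col 9 has {1,2,4,6,7,9}; box has {1,2,4,6,7,9} → only 3 remains.

875419623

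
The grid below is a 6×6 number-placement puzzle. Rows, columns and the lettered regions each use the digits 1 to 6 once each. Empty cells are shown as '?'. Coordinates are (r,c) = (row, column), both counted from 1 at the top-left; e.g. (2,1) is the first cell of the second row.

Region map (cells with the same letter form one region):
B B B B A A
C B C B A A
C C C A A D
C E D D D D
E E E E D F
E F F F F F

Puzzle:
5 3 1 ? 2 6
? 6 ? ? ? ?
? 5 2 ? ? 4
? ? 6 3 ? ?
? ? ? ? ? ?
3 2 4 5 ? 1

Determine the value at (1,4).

(1,4) = 4: row 1 has {1,2,3,5,6}; col 4 has {3,5}; region has {1,3,5,6} → only 4 remains.

4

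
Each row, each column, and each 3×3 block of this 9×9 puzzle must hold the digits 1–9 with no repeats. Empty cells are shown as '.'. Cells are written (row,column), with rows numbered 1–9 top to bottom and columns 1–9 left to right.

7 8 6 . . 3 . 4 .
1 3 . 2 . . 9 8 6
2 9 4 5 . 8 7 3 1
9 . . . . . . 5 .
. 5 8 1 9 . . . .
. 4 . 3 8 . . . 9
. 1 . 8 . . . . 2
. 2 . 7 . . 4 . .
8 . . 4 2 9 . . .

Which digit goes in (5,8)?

(1,4) = 9: row 1 has {3,4,6,7,8}; col 4 has {1,2,3,4,5,7,8}; box has {2,3,5,8} → only 9 remains.
(1,5) = 1: row 1 has {3,4,6,7,8,9}; col 5 has {2,8,9}; box has {2,3,5,8,9} → only 1 remains.
(1,9) = 5: row 1 has {1,3,4,6,7,8,9}; col 9 has {1,2,6,9}; box has {1,3,4,6,7,8,9} → only 5 remains.
(2,3) = 5: row 2 has {1,2,3,6,8,9}; col 3 has {4,6,8}; box has {1,2,3,4,6,7,8,9} → only 5 remains.
(3,5) = 6: row 3 has {1,2,3,4,5,7,8,9}; col 5 has {1,2,8,9}; box has {1,2,3,5,8,9} → only 6 remains.
(4,4) = 6: row 4 has {5,9}; col 4 has {1,2,3,4,5,7,8,9}; box has {1,3,8,9} → only 6 remains.
(6,1) = 6: row 6 has {3,4,8,9}; col 1 has {1,2,7,8,9}; box has {4,5,8,9} → only 6 remains.
(1,7) = 2: row 1 has {1,3,4,5,6,7,8,9}; col 7 has {4,7,9}; box has {1,3,4,5,6,7,8,9} → only 2 remains.
(4,2) = 7: row 4 has {5,6,9}; col 2 has {1,2,3,4,5,8,9}; box has {4,5,6,8,9} → only 7 remains.
(4,5) = 4: row 4 has {5,6,7,9}; col 5 has {1,2,6,8,9}; box has {1,3,6,8,9} → only 4 remains.
(4,6) = 2: row 4 has {4,5,6,7,9}; col 6 has {3,8,9}; box has {1,3,4,6,8,9} → only 2 remains.
(5,1) = 3: row 5 has {1,5,8,9}; col 1 has {1,2,6,7,8,9}; box has {4,5,6,7,8,9} → only 3 remains.
(5,6) = 7: row 5 has {1,3,5,8,9}; col 6 has {2,3,8,9}; box has {1,2,3,4,6,8,9} → only 7 remains.
(5,7) = 6: row 5 has {1,3,5,7,8,9}; col 7 has {2,4,7,9}; box has {5,9} → only 6 remains.
(5,8) = 2: row 5 has {1,3,5,6,7,8,9}; col 8 has {3,4,5,8}; box has {5,6,9} → only 2 remains.

2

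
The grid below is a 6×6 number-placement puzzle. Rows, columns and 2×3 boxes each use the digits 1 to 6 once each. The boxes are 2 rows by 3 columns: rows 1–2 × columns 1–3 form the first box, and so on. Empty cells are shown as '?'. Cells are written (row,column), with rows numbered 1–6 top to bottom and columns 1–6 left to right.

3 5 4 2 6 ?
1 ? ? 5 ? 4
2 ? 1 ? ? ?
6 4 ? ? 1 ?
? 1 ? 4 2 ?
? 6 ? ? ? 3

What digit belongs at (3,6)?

5

(1,6) = 1: row 1 has {2,3,4,5,6}; col 6 has {3,4}; box has {2,4,5,6} → only 1 remains.
(2,2) = 2: row 2 has {1,4,5}; col 2 has {1,4,5,6}; box has {1,3,4,5} → only 2 remains.
(2,3) = 6: row 2 has {1,2,4,5}; col 3 has {1,4}; box has {1,2,3,4,5} → only 6 remains.
(2,5) = 3: row 2 has {1,2,4,5,6}; col 5 has {1,2,6}; box has {1,2,4,5,6} → only 3 remains.
(3,2) = 3: row 3 has {1,2}; col 2 has {1,2,4,5,6}; box has {1,2,4,6} → only 3 remains.
(3,4) = 6: row 3 has {1,2,3}; col 4 has {2,4,5}; box has {1} → only 6 remains.
(3,6) = 5: row 3 has {1,2,3,6}; col 6 has {1,3,4}; box has {1,6} → only 5 remains.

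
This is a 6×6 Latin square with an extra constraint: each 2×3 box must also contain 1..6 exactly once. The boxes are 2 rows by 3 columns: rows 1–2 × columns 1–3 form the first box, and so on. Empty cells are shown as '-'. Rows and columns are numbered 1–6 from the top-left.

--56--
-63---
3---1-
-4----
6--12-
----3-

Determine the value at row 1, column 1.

row 1, column 5 = 4 (sole candidate).
row 2, column 5 = 5 (sole candidate).
row 4, column 5 = 6 (sole candidate).
row 5, column 3 = 4 (sole candidate).
row 5, column 6 = 5 (sole candidate).
row 6, column 4 = 4 (sole candidate).
row 6, column 6 = 6 (sole candidate).
row 2, column 4 = 2 (sole candidate).
row 2, column 6 = 1 (sole candidate).
row 3, column 4 = 5 (sole candidate).
row 4, column 4 = 3 (sole candidate).
row 4, column 6 = 2 (sole candidate).
row 5, column 2 = 3 (sole candidate).
row 1, column 6 = 3 (sole candidate).
row 2, column 1 = 4 (sole candidate).
row 3, column 2 = 2 (sole candidate).
row 3, column 3 = 6 (sole candidate).
row 3, column 6 = 4 (sole candidate).
row 4, column 3 = 1 (sole candidate).
row 6, column 3 = 2 (sole candidate).
row 1, column 2 = 1 (sole candidate).
row 4, column 1 = 5 (sole candidate).
row 6, column 1 = 1 (sole candidate).
row 6, column 2 = 5 (sole candidate).
row 1, column 1 = 2: row 1 has {1,3,4,5,6}; col 1 has {1,3,4,5,6}; box has {1,3,4,5,6} → only 2 remains.

2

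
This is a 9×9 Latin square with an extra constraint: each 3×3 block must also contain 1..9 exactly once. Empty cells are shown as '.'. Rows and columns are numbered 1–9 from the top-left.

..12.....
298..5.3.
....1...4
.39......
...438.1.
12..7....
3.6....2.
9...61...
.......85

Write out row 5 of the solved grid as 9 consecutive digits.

675438912

r2c5 = 4: row 2 has {2,3,5,8,9}; col 5 has {1,3,6,7}; box has {1,2,5} → only 4 remains.
r1c6 = 3: in row 1, 3 can only go here (every other open cell in that row sees a 3).
r3c7 = 2: in row 3, 2 can only go here (every other open cell in that row sees a 2).
r3c3 = 3: in row 3, 3 can only go here (every other open cell in that row sees a 3).
r3c4 = 8: in row 3, 8 can only go here (every other open cell in that row sees an 8).
r1c5 = 9: row 1 has {1,2,3}; col 5 has {1,3,4,6,7}; box has {1,2,3,4,5,8} → only 9 remains.
r9c5 = 2: row 9 has {5,8}; col 5 has {1,3,4,6,7,9}; box has {1,6} → only 2 remains.
r4c5 = 5: row 4 has {3,9}; col 5 has {1,2,3,4,6,7,9}; box has {3,4,7,8} → only 5 remains.
r7c5 = 8: row 7 has {2,3,6}; col 5 has {1,2,3,4,5,6,7,9}; box has {1,2,6} → only 8 remains.
r3c8 = 9: in row 3, 9 can only go here (every other open cell in that row sees a 9).
r4c4 = 1: in row 4, 1 can only go here (every other open cell in that row sees a 1).
r5c9 = 2: in row 5, 2 can only go here (every other open cell in that row sees a 2).
r4c6 = 2: in row 4, 2 can only go here (every other open cell in that row sees a 2).
r5c7 = 9: in row 5, 9 can only go here (every other open cell in that row sees a 9).
r8c3 = 2: in row 8, 2 can only go here (every other open cell in that row sees a 2).
r8c2 = 8: in row 8, 8 can only go here (every other open cell in that row sees an 8).
r8c4 = 5: in row 8, 5 can only go here (every other open cell in that row sees a 5).
r7c2 = 5: in row 7, 5 can only go here (every other open cell in that row sees a 5).
r3c1 = 5: in row 3, 5 can only go here (every other open cell in that row sees a 5).
r5c3 = 5: in row 5, 5 can only go here (every other open cell in that row sees a 5).
r6c3 = 4: row 6 has {1,2,7}; col 3 has {1,2,3,5,6,8,9}; box has {1,2,3,5,9} → only 4 remains.
r9c3 = 7: row 9 has {2,5,8}; col 3 has {1,2,3,4,5,6,8,9}; box has {2,3,5,6,8,9} → only 7 remains.
r9c1 = 4: row 9 has {2,5,7,8}; col 1 has {1,2,3,5,9}; box has {2,3,5,6,7,8,9} → only 4 remains.
r9c2 = 1: row 9 has {2,4,5,7,8}; col 2 has {2,3,5,8,9}; box has {2,3,4,5,6,7,8,9} → only 1 remains.
r9c6 = 9: row 9 has {1,2,4,5,7,8}; col 6 has {1,2,3,5,8}; box has {1,2,5,6,8} → only 9 remains.
r6c6 = 6: row 6 has {1,2,4,7}; col 6 has {1,2,3,5,8,9}; box has {1,2,3,4,5,7,8} → only 6 remains.
r6c8 = 5: row 6 has {1,2,4,6,7}; col 8 has {1,2,3,8,9}; box has {1,2,9} → only 5 remains.
r7c4 = 7: row 7 has {2,3,5,6,8}; col 4 has {1,2,4,5,8}; box has {1,2,5,6,8,9} → only 7 remains.
r7c6 = 4: row 7 has {2,3,5,6,7,8}; col 6 has {1,2,3,5,6,8,9}; box has {1,2,5,6,7,8,9} → only 4 remains.
r7c7 = 1: row 7 has {2,3,4,5,6,7,8}; col 7 has {2,9}; box has {2,5,8} → only 1 remains.
r7c9 = 9: row 7 has {1,2,3,4,5,6,7,8}; col 9 has {2,4,5}; box has {1,2,5,8} → only 9 remains.
r9c4 = 3: row 9 has {1,2,4,5,7,8,9}; col 4 has {1,2,4,5,7,8}; box has {1,2,4,5,6,7,8,9} → only 3 remains.
r9c7 = 6: row 9 has {1,2,3,4,5,7,8,9}; col 7 has {1,2,9}; box has {1,2,5,8,9} → only 6 remains.
r2c4 = 6: row 2 has {2,3,4,5,8,9}; col 4 has {1,2,3,4,5,7,8}; box has {1,2,3,4,5,8,9} → only 6 remains.
r2c7 = 7: row 2 has {2,3,4,5,6,8,9}; col 7 has {1,2,6,9}; box has {2,3,4,9} → only 7 remains.
r2c9 = 1: row 2 has {2,3,4,5,6,7,8,9}; col 9 has {2,4,5,9}; box has {2,3,4,7,9} → only 1 remains.
r3c6 = 7: row 3 has {1,2,3,4,5,8,9}; col 6 has {1,2,3,4,5,6,8,9}; box has {1,2,3,4,5,6,8,9} → only 7 remains.
r6c4 = 9: row 6 has {1,2,4,5,6,7}; col 4 has {1,2,3,4,5,6,7,8}; box has {1,2,3,4,5,6,7,8} → only 9 remains.
r1c8 = 6: row 1 has {1,2,3,9}; col 8 has {1,2,3,5,8,9}; box has {1,2,3,4,7,9} → only 6 remains.
r1c9 = 8: row 1 has {1,2,3,6,9}; col 9 has {1,2,4,5,9}; box has {1,2,3,4,6,7,9} → only 8 remains.
r3c2 = 6: row 3 has {1,2,3,4,5,7,8,9}; col 2 has {1,2,3,5,8,9}; box has {1,2,3,5,8,9} → only 6 remains.
r5c2 = 7: row 5 has {1,2,3,4,5,8,9}; col 2 has {1,2,3,5,6,8,9}; box has {1,2,3,4,5,9} → only 7 remains.
r6c9 = 3: row 6 has {1,2,4,5,6,7,9}; col 9 has {1,2,4,5,8,9}; box has {1,2,5,9} → only 3 remains.
r8c9 = 7: row 8 has {1,2,5,6,8,9}; col 9 has {1,2,3,4,5,8,9}; box has {1,2,5,6,8,9} → only 7 remains.
r1c1 = 7: row 1 has {1,2,3,6,8,9}; col 1 has {1,2,3,4,5,9}; box has {1,2,3,5,6,8,9} → only 7 remains.
r1c2 = 4: row 1 has {1,2,3,6,7,8,9}; col 2 has {1,2,3,5,6,7,8,9}; box has {1,2,3,5,6,7,8,9} → only 4 remains.
r1c7 = 5: row 1 has {1,2,3,4,6,7,8,9}; col 7 has {1,2,6,7,9}; box has {1,2,3,4,6,7,8,9} → only 5 remains.
r4c9 = 6: row 4 has {1,2,3,5,9}; col 9 has {1,2,3,4,5,7,8,9}; box has {1,2,3,5,9} → only 6 remains.
r5c1 = 6: row 5 has {1,2,3,4,5,7,8,9}; col 1 has {1,2,3,4,5,7,9}; box has {1,2,3,4,5,7,9} → only 6 remains.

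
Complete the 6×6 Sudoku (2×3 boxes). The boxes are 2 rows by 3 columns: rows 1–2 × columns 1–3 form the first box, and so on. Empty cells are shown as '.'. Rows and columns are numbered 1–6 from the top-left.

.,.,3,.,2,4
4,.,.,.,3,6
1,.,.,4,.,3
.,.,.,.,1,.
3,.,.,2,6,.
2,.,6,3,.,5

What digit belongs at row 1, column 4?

1

row 3, column 5 = 5: row 3 has {1,3,4}; col 5 has {1,2,3,6}; box has {1,3,4} → only 5 remains.
row 4, column 4 = 6: row 4 has {1}; col 4 has {2,3,4}; box has {1,3,4,5} → only 6 remains.
row 4, column 6 = 2: row 4 has {1,6}; col 6 has {3,4,5,6}; box has {1,3,4,5,6} → only 2 remains.
row 5, column 6 = 1: row 5 has {2,3,6}; col 6 has {2,3,4,5,6}; box has {2,3,5,6} → only 1 remains.
row 6, column 5 = 4: row 6 has {2,3,5,6}; col 5 has {1,2,3,5,6}; box has {1,2,3,5,6} → only 4 remains.
row 3, column 3 = 2: row 3 has {1,3,4,5}; col 3 has {3,6}; box has {1} → only 2 remains.
row 4, column 1 = 5: row 4 has {1,2,6}; col 1 has {1,2,3,4}; box has {1,2} → only 5 remains.
row 4, column 3 = 4: row 4 has {1,2,5,6}; col 3 has {2,3,6}; box has {1,2,5} → only 4 remains.
row 5, column 3 = 5: row 5 has {1,2,3,6}; col 3 has {2,3,4,6}; box has {2,3,6} → only 5 remains.
row 6, column 2 = 1: row 6 has {2,3,4,5,6}; col 2 has {}; box has {2,3,5,6} → only 1 remains.
row 1, column 1 = 6: row 1 has {2,3,4}; col 1 has {1,2,3,4,5}; box has {3,4} → only 6 remains.
row 1, column 2 = 5: row 1 has {2,3,4,6}; col 2 has {1}; box has {3,4,6} → only 5 remains.
row 1, column 4 = 1: row 1 has {2,3,4,5,6}; col 4 has {2,3,4,6}; box has {2,3,4,6} → only 1 remains.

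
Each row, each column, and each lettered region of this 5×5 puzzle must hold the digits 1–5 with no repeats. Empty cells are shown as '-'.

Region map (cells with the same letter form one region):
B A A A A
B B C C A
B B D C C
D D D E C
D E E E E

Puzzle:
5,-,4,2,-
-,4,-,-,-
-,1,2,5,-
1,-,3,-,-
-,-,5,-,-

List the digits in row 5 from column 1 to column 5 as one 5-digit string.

R1C2 = 3 (sole candidate).
R1C5 = 1 (sole candidate).
R2C3 = 1 (sole candidate).
R2C4 = 3 (sole candidate).
R2C5 = 5 (sole candidate).
R3C1 = 3 (sole candidate).
R3C5 = 4 (sole candidate).
R4C2 = 5 (sole candidate).
R4C4 = 4 (sole candidate).
R4C5 = 2 (sole candidate).
R5C1 = 4: row 5 has {5}; col 1 has {1,3,5}; region has {1,2,3,5} → only 4 remains.
R5C2 = 2: row 5 has {4,5}; col 2 has {1,3,4,5}; region has {4,5} → only 2 remains.
R5C4 = 1: row 5 has {2,4,5}; col 4 has {2,3,4,5}; region has {2,4,5} → only 1 remains.
R5C5 = 3: row 5 has {1,2,4,5}; col 5 has {1,2,4,5}; region has {1,2,4,5} → only 3 remains.

42513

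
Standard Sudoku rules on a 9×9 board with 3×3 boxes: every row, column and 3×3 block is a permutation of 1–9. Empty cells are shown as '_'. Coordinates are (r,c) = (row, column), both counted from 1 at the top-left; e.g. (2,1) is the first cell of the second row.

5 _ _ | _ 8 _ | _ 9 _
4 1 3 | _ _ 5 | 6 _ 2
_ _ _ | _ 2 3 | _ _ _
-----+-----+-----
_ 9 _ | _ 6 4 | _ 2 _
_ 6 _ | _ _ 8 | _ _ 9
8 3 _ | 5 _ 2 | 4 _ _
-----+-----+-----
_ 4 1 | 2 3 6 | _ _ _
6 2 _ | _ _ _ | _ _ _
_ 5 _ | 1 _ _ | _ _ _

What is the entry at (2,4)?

(1,2) = 7 (sole candidate).
(1,6) = 1 (sole candidate).
(1,7) = 3 (sole candidate).
(1,9) = 4 (sole candidate).
(3,1) = 9 (sole candidate).
(3,2) = 8 (sole candidate).
(3,3) = 6 (sole candidate).
(6,3) = 7 (sole candidate).
(7,1) = 7 (sole candidate).
(9,1) = 3 (sole candidate).
(1,3) = 2 (sole candidate).
(1,4) = 6 (sole candidate).
(4,1) = 1 (sole candidate).
(4,3) = 5 (sole candidate).
(5,1) = 2 (sole candidate).
(5,3) = 4 (sole candidate).
(2,8) = 8 (hidden single in row 2).
(7,8) = 5 (sole candidate).
(7,9) = 8 (sole candidate).
(7,7) = 9 (sole candidate).
(3,4) = 4 (hidden single in row 3).
(4,7) = 8 (hidden single in row 4).
(5,7) = 5 (hidden single in row 5).
(3,9) = 5 (hidden single in row 3).
(6,5) = 9 (hidden single in row 6).
(2,5) = 7 (sole candidate).
(5,5) = 1 (sole candidate).
(9,5) = 4 (sole candidate).
(2,4) = 9: row 2 has {1,2,3,4,5,6,7,8}; col 4 has {1,2,4,5,6}; box has {1,2,3,4,5,6,7,8} → only 9 remains.

9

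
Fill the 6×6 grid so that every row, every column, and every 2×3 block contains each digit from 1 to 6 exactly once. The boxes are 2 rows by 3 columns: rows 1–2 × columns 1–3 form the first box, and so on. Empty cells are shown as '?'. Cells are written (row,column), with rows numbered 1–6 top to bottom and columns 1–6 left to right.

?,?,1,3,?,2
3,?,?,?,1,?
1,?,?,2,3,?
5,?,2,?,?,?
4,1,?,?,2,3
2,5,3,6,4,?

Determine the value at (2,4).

4

(1,1) = 6 (sole candidate).
(1,2) = 4 (sole candidate).
(1,5) = 5 (sole candidate).
(2,2) = 2 (sole candidate).
(2,3) = 5 (sole candidate).
(2,4) = 4: row 2 has {1,2,3,5}; col 4 has {2,3,6}; box has {1,2,3,5} → only 4 remains.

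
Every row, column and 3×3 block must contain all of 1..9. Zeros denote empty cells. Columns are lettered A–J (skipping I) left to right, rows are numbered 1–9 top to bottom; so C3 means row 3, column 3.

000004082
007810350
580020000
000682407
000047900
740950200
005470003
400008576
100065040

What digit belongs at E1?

9

G9 = 8 (sole candidate).
J9 = 9 (sole candidate).
J2 = 4 (sole candidate).
J3 = 1 (sole candidate).
J6 = 8 (sole candidate).
G7 = 1 (sole candidate).
H7 = 2 (sole candidate).
J5 = 5 (sole candidate).
F7 = 9 (sole candidate).
E8 = 3 (sole candidate).
D9 = 2 (sole candidate).
E1 = 9: row 1 has {2,4,8}; col 5 has {1,2,3,4,5,6,7,8}; box has {1,2,4,8} → only 9 remains.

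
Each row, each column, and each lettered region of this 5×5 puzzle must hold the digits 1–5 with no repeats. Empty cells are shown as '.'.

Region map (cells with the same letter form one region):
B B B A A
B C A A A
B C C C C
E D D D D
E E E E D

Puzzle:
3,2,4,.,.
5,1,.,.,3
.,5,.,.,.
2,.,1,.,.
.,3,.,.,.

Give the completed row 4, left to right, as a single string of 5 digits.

24135

row 2, column 3 = 2 (sole candidate).
row 2, column 4 = 4 (sole candidate).
row 3, column 1 = 1 (sole candidate).
row 3, column 3 = 3 (sole candidate).
row 3, column 4 = 2 (sole candidate).
row 3, column 5 = 4 (sole candidate).
row 4, column 2 = 4: row 4 has {1,2}; col 2 has {1,2,3,5}; region has {1} → only 4 remains.
row 4, column 5 = 5: row 4 has {1,2,4}; col 5 has {3,4}; region has {1,4} → only 5 remains.
row 5, column 1 = 4 (sole candidate).
row 5, column 3 = 5 (sole candidate).
row 5, column 4 = 1 (sole candidate).
row 5, column 5 = 2 (sole candidate).
row 1, column 4 = 5 (sole candidate).
row 1, column 5 = 1 (sole candidate).
row 4, column 4 = 3: row 4 has {1,2,4,5}; col 4 has {1,2,4,5}; region has {1,2,4,5} → only 3 remains.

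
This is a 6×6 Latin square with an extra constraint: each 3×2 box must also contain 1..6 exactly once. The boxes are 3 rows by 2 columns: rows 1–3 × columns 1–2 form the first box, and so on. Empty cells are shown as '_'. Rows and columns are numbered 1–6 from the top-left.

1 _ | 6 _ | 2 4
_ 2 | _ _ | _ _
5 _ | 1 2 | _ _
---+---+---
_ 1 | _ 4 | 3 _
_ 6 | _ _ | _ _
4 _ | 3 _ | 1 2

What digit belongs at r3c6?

r1c2 = 3: row 1 has {1,2,4,6}; col 2 has {1,2,6}; box has {1,2,5} → only 3 remains.
r1c4 = 5: row 1 has {1,2,3,4,6}; col 4 has {2,4}; box has {1,2,6} → only 5 remains.
r2c1 = 6: row 2 has {2}; col 1 has {1,4,5}; box has {1,2,3,5} → only 6 remains.
r2c3 = 4: row 2 has {2,6}; col 3 has {1,3,6}; box has {1,2,5,6} → only 4 remains.
r2c4 = 3: row 2 has {2,4,6}; col 4 has {2,4,5}; box has {1,2,4,5,6} → only 3 remains.
r2c5 = 5: row 2 has {2,3,4,6}; col 5 has {1,2,3}; box has {2,4} → only 5 remains.
r2c6 = 1: row 2 has {2,3,4,5,6}; col 6 has {2,4}; box has {2,4,5} → only 1 remains.
r3c2 = 4: row 3 has {1,2,5}; col 2 has {1,2,3,6}; box has {1,2,3,5,6} → only 4 remains.
r3c5 = 6: row 3 has {1,2,4,5}; col 5 has {1,2,3,5}; box has {1,2,4,5} → only 6 remains.
r3c6 = 3: row 3 has {1,2,4,5,6}; col 6 has {1,2,4}; box has {1,2,4,5,6} → only 3 remains.

3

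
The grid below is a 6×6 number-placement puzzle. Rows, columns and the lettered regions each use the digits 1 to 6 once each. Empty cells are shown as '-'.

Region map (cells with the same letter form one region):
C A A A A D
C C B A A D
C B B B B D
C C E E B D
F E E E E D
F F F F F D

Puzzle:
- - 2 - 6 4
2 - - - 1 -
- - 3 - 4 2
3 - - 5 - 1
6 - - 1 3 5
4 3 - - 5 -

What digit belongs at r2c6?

r1c2 = 5 (sole candidate).
r1c4 = 3 (sole candidate).
r2c4 = 4 (sole candidate).
r3c4 = 6 (sole candidate).
r4c5 = 2 (sole candidate).
r5c3 = 4 (sole candidate).
r6c3 = 1 (sole candidate).
r6c4 = 2 (sole candidate).
r6c6 = 6 (sole candidate).
r1c1 = 1 (sole candidate).
r2c2 = 6 (sole candidate).
r2c3 = 5 (sole candidate).
r2c6 = 3: row 2 has {1,2,4,5,6}; col 6 has {1,2,4,5,6}; region has {1,2,4,5,6} → only 3 remains.

3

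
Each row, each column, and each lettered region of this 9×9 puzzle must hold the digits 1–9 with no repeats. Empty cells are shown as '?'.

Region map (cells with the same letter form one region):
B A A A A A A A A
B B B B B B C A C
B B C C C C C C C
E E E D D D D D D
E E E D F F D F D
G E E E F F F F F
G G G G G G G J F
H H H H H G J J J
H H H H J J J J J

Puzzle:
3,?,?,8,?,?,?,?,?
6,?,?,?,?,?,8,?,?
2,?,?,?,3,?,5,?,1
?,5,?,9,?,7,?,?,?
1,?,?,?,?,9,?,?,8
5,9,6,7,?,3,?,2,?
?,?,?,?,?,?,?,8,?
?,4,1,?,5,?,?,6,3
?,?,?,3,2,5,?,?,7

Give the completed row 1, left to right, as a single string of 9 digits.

312846759

r6c9 = 4: row 6 has {2,3,5,6,7,9}; col 9 has {1,3,7,8}; region has {2,3,9} → only 4 remains.
r8c4 = 2: row 8 has {1,3,4,5,6}; col 4 has {3,7,8,9}; region has {1,3,4,5} → only 2 remains.
r8c6 = 8: row 8 has {1,2,3,4,5,6}; col 6 has {3,5,7,9}; region has {5} → only 8 remains.
r8c7 = 9: row 8 has {1,2,3,4,5,6,8}; col 7 has {5,8}; region has {2,3,5,6,7,8} → only 9 remains.
r6c7 = 1: row 6 has {2,3,4,5,6,7,9}; col 7 has {5,8,9}; region has {2,3,4,9} → only 1 remains.
r8c1 = 7: row 8 has {1,2,3,4,5,6,8,9}; col 1 has {1,2,3,5,6}; region has {1,2,3,4,5} → only 7 remains.
r9c7 = 4: row 9 has {2,3,5,7}; col 7 has {1,5,8,9}; region has {2,3,5,6,7,8,9} → only 4 remains.
r9c8 = 1: row 9 has {2,3,4,5,7}; col 8 has {2,6,8}; region has {2,3,4,5,6,7,8,9} → only 1 remains.
r6c5 = 8: row 6 has {1,2,3,4,5,6,7,9}; col 5 has {2,3,5}; region has {1,2,3,4,9} → only 8 remains.
r2c9 = 2: in row 2, 2 can only go here (every other open cell in that row sees a 2).
r2c8 = 3: in row 2, 3 can only go here (every other open cell in that row sees a 3).
r4c8 = 4: row 4 has {5,7,9}; col 8 has {1,2,3,6,8}; region has {7,8,9} → only 4 remains.
r4c9 = 6: row 4 has {4,5,7,9}; col 9 has {1,2,3,4,7,8}; region has {4,7,8,9} → only 6 remains.
r5c4 = 5: row 5 has {1,8,9}; col 4 has {2,3,7,8,9}; region has {4,6,7,8,9} → only 5 remains.
r5c8 = 7: row 5 has {1,5,8,9}; col 8 has {1,2,3,4,6,8}; region has {1,2,3,4,8,9} → only 7 remains.
r7c9 = 5: row 7 has {8}; col 9 has {1,2,3,4,6,7,8}; region has {1,2,3,4,7,8,9} → only 5 remains.
r1c9 = 9: row 1 has {3,8}; col 9 has {1,2,3,4,5,6,7,8}; region has {3,8} → only 9 remains.
r3c8 = 9: row 3 has {1,2,3,5}; col 8 has {1,2,3,4,6,7,8}; region has {1,2,3,5,8} → only 9 remains.
r4c1 = 8: row 4 has {4,5,6,7,9}; col 1 has {1,2,3,5,6,7}; region has {1,5,6,7,9} → only 8 remains.
r4c5 = 1: row 4 has {4,5,6,7,8,9}; col 5 has {2,3,5,8}; region has {4,5,6,7,8,9} → only 1 remains.
r5c5 = 6: row 5 has {1,5,7,8,9}; col 5 has {1,2,3,5,8}; region has {1,2,3,4,5,7,8,9} → only 6 remains.
r9c1 = 9: row 9 has {1,2,3,4,5,7}; col 1 has {1,2,3,5,6,7,8}; region has {1,2,3,4,5,7} → only 9 remains.
r9c3 = 8: row 9 has {1,2,3,4,5,7,9}; col 3 has {1,6}; region has {1,2,3,4,5,7,9} → only 8 remains.
r1c8 = 5: row 1 has {3,8,9}; col 8 has {1,2,3,4,6,7,8,9}; region has {3,8,9} → only 5 remains.
r7c1 = 4: row 7 has {5,8}; col 1 has {1,2,3,5,6,7,8,9}; region has {5,8} → only 4 remains.
r9c2 = 6: row 9 has {1,2,3,4,5,7,8,9}; col 2 has {4,5,9}; region has {1,2,3,4,5,7,8,9} → only 6 remains.
r2c3 = 5: in row 2, 5 can only go here (every other open cell in that row sees a 5).
r2c5 = 9: in row 2, 9 can only go here (every other open cell in that row sees a 9).
r7c5 = 7: row 7 has {4,5,8}; col 5 has {1,2,3,5,6,8,9}; region has {4,5,8} → only 7 remains.
r1c5 = 4: row 1 has {3,5,8,9}; col 5 has {1,2,3,5,6,7,8,9}; region has {3,5,8,9} → only 4 remains.
r2c2 = 7: in row 2, 7 can only go here (every other open cell in that row sees a 7).
r3c2 = 8: row 3 has {1,2,3,5,9}; col 2 has {4,5,6,7,9}; region has {2,3,5,6,7,9} → only 8 remains.
r3c3 = 7: in row 3, 7 can only go here (every other open cell in that row sees a 7).
r1c3 = 2: row 1 has {3,4,5,8,9}; col 3 has {1,5,6,7,8}; region has {3,4,5,8,9} → only 2 remains.
r4c3 = 3: row 4 has {1,4,5,6,7,8,9}; col 3 has {1,2,5,6,7,8}; region has {1,5,6,7,8,9} → only 3 remains.
r4c7 = 2: row 4 has {1,3,4,5,6,7,8,9}; col 7 has {1,4,5,8,9}; region has {1,4,5,6,7,8,9} → only 2 remains.
r5c2 = 2: row 5 has {1,5,6,7,8,9}; col 2 has {4,5,6,7,8,9}; region has {1,3,5,6,7,8,9} → only 2 remains.
r5c3 = 4: row 5 has {1,2,5,6,7,8,9}; col 3 has {1,2,3,5,6,7,8}; region has {1,2,3,5,6,7,8,9} → only 4 remains.
r5c7 = 3: row 5 has {1,2,4,5,6,7,8,9}; col 7 has {1,2,4,5,8,9}; region has {1,2,4,5,6,7,8,9} → only 3 remains.
r7c3 = 9: row 7 has {4,5,7,8}; col 3 has {1,2,3,4,5,6,7,8}; region has {4,5,7,8} → only 9 remains.
r7c7 = 6: row 7 has {4,5,7,8,9}; col 7 has {1,2,3,4,5,8,9}; region has {4,5,7,8,9} → only 6 remains.
r1c2 = 1: row 1 has {2,3,4,5,8,9}; col 2 has {2,4,5,6,7,8,9}; region has {2,3,4,5,8,9} → only 1 remains.
r1c6 = 6: row 1 has {1,2,3,4,5,8,9}; col 6 has {3,5,7,8,9}; region has {1,2,3,4,5,8,9} → only 6 remains.
r1c7 = 7: row 1 has {1,2,3,4,5,6,8,9}; col 7 has {1,2,3,4,5,6,8,9}; region has {1,2,3,4,5,6,8,9} → only 7 remains.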